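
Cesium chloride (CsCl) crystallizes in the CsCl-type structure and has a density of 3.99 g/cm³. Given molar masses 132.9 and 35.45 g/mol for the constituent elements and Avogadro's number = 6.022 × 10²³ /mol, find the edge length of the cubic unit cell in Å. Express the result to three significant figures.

4.12 Å

M(CsCl) = 168.35 g/mol; Z = 1 formula unit per cell.
a³ = Z·M/(N_A·ρ) = 1 × 168.35 / (6.022 × 10²³ × 3.99) = 7.006 × 10^-23 cm³, so a = 4.123 × 10^-8 cm = 4.12 Å.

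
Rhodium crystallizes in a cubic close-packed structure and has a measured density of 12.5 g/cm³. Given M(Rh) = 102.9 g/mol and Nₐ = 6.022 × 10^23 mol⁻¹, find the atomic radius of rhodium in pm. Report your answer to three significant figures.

For an FCC cell (Z = 4), a³ = Z·M/(N_A·ρ) = 4 × 102.9 / (6.022 × 10²³ × 12.50) = 5.468 × 10^-23 cm³, so a = 3.796 × 10^-8 cm = 379.6 pm.
Atoms touch along the face diagonal, so √2·a = 4r, so r = 0.3536 × a = 134 pm.

134 pm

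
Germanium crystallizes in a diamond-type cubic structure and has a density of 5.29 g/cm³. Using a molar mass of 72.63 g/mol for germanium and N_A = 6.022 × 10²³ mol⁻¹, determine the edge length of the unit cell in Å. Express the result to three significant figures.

With Z = 8 atoms per diamond cubic cell, a³ = Z·M/(N_A·ρ) = 8 × 72.63 / (6.022 × 10²³ × 5.290 g/cm³) = 1.824 × 10^-22 cm³.
a = (1.824 × 10^-22)^(1/3) = 5.671 × 10^-8 cm = 5.67 Å.

5.67 Å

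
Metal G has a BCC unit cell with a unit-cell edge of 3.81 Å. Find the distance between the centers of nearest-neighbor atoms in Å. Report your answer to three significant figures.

3.30 Å

In a BCC structure, atoms touch along the body diagonal, so √3·a = 4r; the nearest-neighbor distance equals 2r = 0.8660·a.
d = 0.8660 × 3.81 = 3.30 Å.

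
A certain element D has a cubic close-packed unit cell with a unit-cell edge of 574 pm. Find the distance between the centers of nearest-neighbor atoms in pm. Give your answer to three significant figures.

406 pm

In an FCC structure, atoms touch along the face diagonal, so √2·a = 4r; the nearest-neighbor distance equals 2r = 0.7071·a.
d = 0.7071 × 574 = 406 pm.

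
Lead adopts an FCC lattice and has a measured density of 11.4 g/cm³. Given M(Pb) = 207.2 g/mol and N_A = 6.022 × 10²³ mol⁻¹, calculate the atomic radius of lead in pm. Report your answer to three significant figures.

175 pm

For an FCC cell (Z = 4), a³ = Z·M/(N_A·ρ) = 4 × 207.2 / (6.022 × 10²³ × 11.40) = 1.207 × 10^-22 cm³, so a = 4.942 × 10^-8 cm = 494.2 pm.
Atoms touch along the face diagonal, so √2·a = 4r, so r = 0.3536 × a = 175 pm.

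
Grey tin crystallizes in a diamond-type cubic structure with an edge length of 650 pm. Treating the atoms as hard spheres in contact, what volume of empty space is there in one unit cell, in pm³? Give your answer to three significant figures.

1.81 × 10^8 pm³

In a diamond cubic lattice nearest neighbors lie along the body diagonal with √3·a = 8r, so r = 0.2165a = 140.7 pm.
V_cell = a³ = 2.746 × 10^8 pm³; V_atoms = 8 × (4/3)πr³ = 9.340 × 10^7 pm³.
Empty space = 2.746 × 10^8 − 9.340 × 10^7 = 1.81 × 10^8 pm³.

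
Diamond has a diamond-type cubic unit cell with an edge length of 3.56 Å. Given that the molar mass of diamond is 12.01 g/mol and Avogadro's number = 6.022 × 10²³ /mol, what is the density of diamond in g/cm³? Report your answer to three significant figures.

3.54 g/cm³

A diamond cubic unit cell contains Z = 8 atoms.
Cell volume: a³ = (3.56 Å)³ = (3.560 × 10^-8 cm)³ = 4.512 × 10^-23 cm³.
ρ = Z·M/(N_A·a³) = 8 × 12.01 / (6.022 × 10²³ × 4.512 × 10^-23) = 3.536 g/cm³.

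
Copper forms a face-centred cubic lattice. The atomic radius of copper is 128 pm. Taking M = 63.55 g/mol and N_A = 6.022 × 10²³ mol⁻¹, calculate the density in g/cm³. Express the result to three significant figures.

8.90 g/cm³

In an FCC lattice, atoms touch along the face diagonal, so √2·a = 4r, giving a = 362.0 pm = 3.620 × 10^-8 cm.
With Z = 4, ρ = Z·M/(N_A·a³) = 4 × 63.55 / (6.022 × 10²³ × 4.745 × 10^-23) = 8.895 g/cm³.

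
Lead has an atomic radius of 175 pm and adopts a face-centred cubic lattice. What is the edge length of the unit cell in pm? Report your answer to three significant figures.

In an FCC lattice, atoms touch along the face diagonal, so √2·a = 4r.
a = 4r/√2 = 4 × 175 / 1.4142 = 495 pm.

495 pm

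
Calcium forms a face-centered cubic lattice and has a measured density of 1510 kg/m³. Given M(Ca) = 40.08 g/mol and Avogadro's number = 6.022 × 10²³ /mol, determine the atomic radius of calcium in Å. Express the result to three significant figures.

For an FCC cell (Z = 4), a³ = Z·M/(N_A·ρ) = 4 × 40.08 / (6.022 × 10²³ × 1.510) = 1.763 × 10^-22 cm³, so a = 5.607 × 10^-8 cm = 5.607 Å.
Atoms touch along the face diagonal, so √2·a = 4r, so r = 0.3536 × a = 1.98 Å.

1.98 Å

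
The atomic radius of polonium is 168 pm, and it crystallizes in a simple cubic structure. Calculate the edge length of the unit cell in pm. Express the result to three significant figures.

336 pm

In a simple cubic lattice, atoms touch along the cell edge, so a = 2r.
a = 2r = 2 × 168 = 336 pm.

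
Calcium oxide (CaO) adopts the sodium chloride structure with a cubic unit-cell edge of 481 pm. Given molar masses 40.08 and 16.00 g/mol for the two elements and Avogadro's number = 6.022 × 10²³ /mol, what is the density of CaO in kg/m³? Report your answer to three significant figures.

The sodium chloride structure contains Z = 4 formula units per cell; M(CaO) = 40.08 + 16.00 = 56.08 g/mol.
a³ = (4.810 × 10^-8 cm)³ = 1.113 × 10^-22 cm³.
ρ = 4 × 56.08 / (6.022 × 10²³ × 1.113 × 10^-22) = 3.347 g/cm³ = 3350 kg/m³.

3350 kg/m³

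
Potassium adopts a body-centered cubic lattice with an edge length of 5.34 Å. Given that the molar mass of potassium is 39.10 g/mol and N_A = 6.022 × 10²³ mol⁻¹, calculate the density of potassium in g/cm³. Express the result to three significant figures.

0.853 g/cm³

A BCC unit cell contains Z = 2 atoms.
Cell volume: a³ = (5.34 Å)³ = (5.340 × 10^-8 cm)³ = 1.523 × 10^-22 cm³.
ρ = Z·M/(N_A·a³) = 2 × 39.10 / (6.022 × 10²³ × 1.523 × 10^-22) = 0.8528 g/cm³.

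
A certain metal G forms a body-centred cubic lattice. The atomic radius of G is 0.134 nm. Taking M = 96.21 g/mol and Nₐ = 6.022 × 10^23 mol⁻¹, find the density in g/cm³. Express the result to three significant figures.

10.8 g/cm³

In a BCC lattice, atoms touch along the body diagonal, so √3·a = 4r, giving a = 0.3095 nm = 3.095 × 10^-8 cm.
With Z = 2, ρ = Z·M/(N_A·a³) = 2 × 96.21 / (6.022 × 10²³ × 2.964 × 10^-23) = 10.78 g/cm³.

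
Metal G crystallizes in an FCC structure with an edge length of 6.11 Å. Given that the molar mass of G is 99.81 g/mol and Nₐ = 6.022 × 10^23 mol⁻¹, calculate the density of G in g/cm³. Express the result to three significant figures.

An FCC unit cell contains Z = 4 atoms.
Cell volume: a³ = (6.11 Å)³ = (6.110 × 10^-8 cm)³ = 2.281 × 10^-22 cm³.
ρ = Z·M/(N_A·a³) = 4 × 99.81 / (6.022 × 10²³ × 2.281 × 10^-22) = 2.906 g/cm³.

2.91 g/cm³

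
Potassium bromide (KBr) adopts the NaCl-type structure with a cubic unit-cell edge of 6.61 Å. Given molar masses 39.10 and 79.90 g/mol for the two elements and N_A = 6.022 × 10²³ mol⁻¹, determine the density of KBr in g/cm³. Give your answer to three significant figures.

The NaCl-type structure contains Z = 4 formula units per cell; M(KBr) = 39.10 + 79.90 = 119.0 g/mol.
a³ = (6.610 × 10^-8 cm)³ = 2.888 × 10^-22 cm³.
ρ = 4 × 119.0 / (6.022 × 10²³ × 2.888 × 10^-22) = 2.737 g/cm³.

2.74 g/cm³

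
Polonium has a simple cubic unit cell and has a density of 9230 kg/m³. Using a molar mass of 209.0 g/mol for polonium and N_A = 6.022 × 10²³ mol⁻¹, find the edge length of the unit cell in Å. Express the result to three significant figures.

3.35 Å

With Z = 1 atom per simple cubic cell, a³ = Z·M/(N_A·ρ) = 1 × 209.0 / (6.022 × 10²³ × 9.230 g/cm³) = 3.760 × 10^-23 cm³.
a = (3.760 × 10^-23)^(1/3) = 3.350 × 10^-8 cm = 3.35 Å.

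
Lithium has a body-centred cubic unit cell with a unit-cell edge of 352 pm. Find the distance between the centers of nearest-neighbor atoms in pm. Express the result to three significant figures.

In a BCC structure, atoms touch along the body diagonal, so √3·a = 4r; the nearest-neighbor distance equals 2r = 0.8660·a.
d = 0.8660 × 352 = 305 pm.

305 pm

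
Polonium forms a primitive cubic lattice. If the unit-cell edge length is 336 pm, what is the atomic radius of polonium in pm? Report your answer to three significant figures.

168 pm

In a simple cubic lattice, atoms touch along the cell edge, so a = 2r.
r = a/2 = 336/2 = 168 pm.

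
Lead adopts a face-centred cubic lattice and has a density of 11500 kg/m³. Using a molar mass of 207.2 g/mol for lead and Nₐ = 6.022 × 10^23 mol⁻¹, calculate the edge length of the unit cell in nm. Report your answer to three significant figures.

With Z = 4 atoms per FCC cell, a³ = Z·M/(N_A·ρ) = 4 × 207.2 / (6.022 × 10²³ × 11.50 g/cm³) = 1.197 × 10^-22 cm³.
a = (1.197 × 10^-22)^(1/3) = 4.928 × 10^-8 cm = 0.493 nm.

0.493 nm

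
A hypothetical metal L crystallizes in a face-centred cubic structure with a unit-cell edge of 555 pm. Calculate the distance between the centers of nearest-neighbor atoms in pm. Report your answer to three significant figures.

392 pm

In an FCC structure, atoms touch along the face diagonal, so √2·a = 4r; the nearest-neighbor distance equals 2r = 0.7071·a.
d = 0.7071 × 555 = 392 pm.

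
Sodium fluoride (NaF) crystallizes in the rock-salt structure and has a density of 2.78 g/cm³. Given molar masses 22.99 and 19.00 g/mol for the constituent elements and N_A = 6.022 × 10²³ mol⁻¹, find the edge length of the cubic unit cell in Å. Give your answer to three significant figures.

4.65 Å

M(NaF) = 41.99 g/mol; Z = 4 formula units per cell.
a³ = Z·M/(N_A·ρ) = 4 × 41.99 / (6.022 × 10²³ × 2.78) = 1.003 × 10^-22 cm³, so a = 4.647 × 10^-8 cm = 4.65 Å.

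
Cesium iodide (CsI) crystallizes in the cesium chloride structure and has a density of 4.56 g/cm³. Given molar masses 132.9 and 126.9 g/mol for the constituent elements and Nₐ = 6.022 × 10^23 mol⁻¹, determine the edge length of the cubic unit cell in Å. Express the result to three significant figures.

4.56 Å

M(CsI) = 259.8 g/mol; Z = 1 formula unit per cell.
a³ = Z·M/(N_A·ρ) = 1 × 259.8 / (6.022 × 10²³ × 4.56) = 9.461 × 10^-23 cm³, so a = 4.557 × 10^-8 cm = 4.56 Å.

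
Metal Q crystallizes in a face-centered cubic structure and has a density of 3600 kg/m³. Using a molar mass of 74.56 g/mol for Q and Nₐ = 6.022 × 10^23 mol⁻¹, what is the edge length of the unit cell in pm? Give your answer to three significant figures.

516 pm

With Z = 4 atoms per FCC cell, a³ = Z·M/(N_A·ρ) = 4 × 74.56 / (6.022 × 10²³ × 3.600 g/cm³) = 1.376 × 10^-22 cm³.
a = (1.376 × 10^-22)^(1/3) = 5.162 × 10^-8 cm = 516 pm.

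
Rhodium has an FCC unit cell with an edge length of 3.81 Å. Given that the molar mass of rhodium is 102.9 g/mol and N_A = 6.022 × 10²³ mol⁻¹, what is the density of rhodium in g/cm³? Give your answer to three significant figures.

An FCC unit cell contains Z = 4 atoms.
Cell volume: a³ = (3.81 Å)³ = (3.810 × 10^-8 cm)³ = 5.531 × 10^-23 cm³.
ρ = Z·M/(N_A·a³) = 4 × 102.9 / (6.022 × 10²³ × 5.531 × 10^-23) = 12.36 g/cm³.

12.4 g/cm³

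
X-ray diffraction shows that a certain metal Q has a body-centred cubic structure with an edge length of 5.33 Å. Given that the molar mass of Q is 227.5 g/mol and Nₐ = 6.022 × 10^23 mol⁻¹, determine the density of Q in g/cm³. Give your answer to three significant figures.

4.99 g/cm³

A BCC unit cell contains Z = 2 atoms.
Cell volume: a³ = (5.33 Å)³ = (5.330 × 10^-8 cm)³ = 1.514 × 10^-22 cm³.
ρ = Z·M/(N_A·a³) = 2 × 227.5 / (6.022 × 10²³ × 1.514 × 10^-22) = 4.990 g/cm³.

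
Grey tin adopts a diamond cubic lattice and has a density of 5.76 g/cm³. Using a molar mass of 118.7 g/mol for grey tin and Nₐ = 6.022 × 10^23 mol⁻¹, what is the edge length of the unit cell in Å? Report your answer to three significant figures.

6.49 Å

With Z = 8 atoms per diamond cubic cell, a³ = Z·M/(N_A·ρ) = 8 × 118.7 / (6.022 × 10²³ × 5.760 g/cm³) = 2.738 × 10^-22 cm³.
a = (2.738 × 10^-22)^(1/3) = 6.493 × 10^-8 cm = 6.49 Å.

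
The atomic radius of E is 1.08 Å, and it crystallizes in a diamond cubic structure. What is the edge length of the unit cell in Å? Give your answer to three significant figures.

4.99 Å

In a diamond cubic lattice, nearest neighbors lie along the body diagonal with √3·a = 8r.
a = 8r/√3 = 8 × 1.08 / 1.7321 = 4.99 Å.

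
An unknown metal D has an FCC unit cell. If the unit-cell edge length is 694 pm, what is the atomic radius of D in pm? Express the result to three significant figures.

245 pm

In an FCC lattice, atoms touch along the face diagonal, so √2·a = 4r.
r = √2·a/4 = 1.4142 × 694 / 4 = 245 pm.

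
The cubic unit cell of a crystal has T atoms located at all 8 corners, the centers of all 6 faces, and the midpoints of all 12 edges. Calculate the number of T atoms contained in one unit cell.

Corner atoms are shared by 8 cells (1/8 each), face atoms by 2 (1/2 each), edge atoms by 4 (1/4 each).
Net atoms = 8 × 1/8 + 6 × 1/2 + 12 × 1/4 = 1 + 3 + 3 = 7.

7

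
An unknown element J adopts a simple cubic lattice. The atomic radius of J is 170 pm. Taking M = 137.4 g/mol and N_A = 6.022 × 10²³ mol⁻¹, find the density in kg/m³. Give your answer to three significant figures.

5810 kg/m³

In a simple cubic lattice, atoms touch along the cell edge, so a = 2r, giving a = 340.0 pm = 3.400 × 10^-8 cm.
With Z = 1, ρ = Z·M/(N_A·a³) = 1 × 137.4 / (6.022 × 10²³ × 3.930 × 10^-23) = 5.805 g/cm³ = 5810 kg/m³.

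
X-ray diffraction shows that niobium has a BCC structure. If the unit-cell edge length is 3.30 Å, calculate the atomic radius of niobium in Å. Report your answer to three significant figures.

1.43 Å

In a BCC lattice, atoms touch along the body diagonal, so √3·a = 4r.
r = √3·a/4 = 1.7321 × 3.30 / 4 = 1.43 Å.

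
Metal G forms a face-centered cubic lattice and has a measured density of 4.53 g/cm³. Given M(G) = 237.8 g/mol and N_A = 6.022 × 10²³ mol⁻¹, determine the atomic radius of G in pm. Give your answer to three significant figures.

249 pm

For an FCC cell (Z = 4), a³ = Z·M/(N_A·ρ) = 4 × 237.8 / (6.022 × 10²³ × 4.530) = 3.487 × 10^-22 cm³, so a = 7.038 × 10^-8 cm = 703.8 pm.
Atoms touch along the face diagonal, so √2·a = 4r, so r = 0.3536 × a = 249 pm.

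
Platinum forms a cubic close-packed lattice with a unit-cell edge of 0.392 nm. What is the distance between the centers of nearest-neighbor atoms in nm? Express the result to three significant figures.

In an FCC structure, atoms touch along the face diagonal, so √2·a = 4r; the nearest-neighbor distance equals 2r = 0.7071·a.
d = 0.7071 × 0.392 = 0.277 nm.

0.277 nm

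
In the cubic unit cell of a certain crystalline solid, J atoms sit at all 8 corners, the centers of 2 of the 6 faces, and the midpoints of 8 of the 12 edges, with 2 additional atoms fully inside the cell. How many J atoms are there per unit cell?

6

Corner atoms are shared by 8 cells (1/8 each), face atoms by 2 (1/2 each), edge atoms by 4 (1/4 each), interior atoms are unshared.
Net atoms = 8 × 1/8 + 2 × 1/2 + 8 × 1/4 + 2 = 1 + 1 + 2 + 2 = 6.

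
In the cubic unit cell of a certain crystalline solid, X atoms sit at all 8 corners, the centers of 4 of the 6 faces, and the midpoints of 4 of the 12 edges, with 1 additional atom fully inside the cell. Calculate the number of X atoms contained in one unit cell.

5

Corner atoms are shared by 8 cells (1/8 each), face atoms by 2 (1/2 each), edge atoms by 4 (1/4 each), interior atoms are unshared.
Net atoms = 8 × 1/8 + 4 × 1/2 + 4 × 1/4 + 1 = 1 + 2 + 1 + 1 = 5.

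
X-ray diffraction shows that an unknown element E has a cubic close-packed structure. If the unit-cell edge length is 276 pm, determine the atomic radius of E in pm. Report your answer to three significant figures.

In an FCC lattice, atoms touch along the face diagonal, so √2·a = 4r.
r = √2·a/4 = 1.4142 × 276 / 4 = 97.6 pm.

97.6 pm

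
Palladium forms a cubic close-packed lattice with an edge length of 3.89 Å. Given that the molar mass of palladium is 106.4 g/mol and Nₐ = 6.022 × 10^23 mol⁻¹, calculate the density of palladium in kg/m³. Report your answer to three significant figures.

An FCC unit cell contains Z = 4 atoms.
Cell volume: a³ = (3.89 Å)³ = (3.890 × 10^-8 cm)³ = 5.886 × 10^-23 cm³.
ρ = Z·M/(N_A·a³) = 4 × 106.4 / (6.022 × 10²³ × 5.886 × 10^-23) = 12.01 g/cm³ = 12000 kg/m³.

12000 kg/m³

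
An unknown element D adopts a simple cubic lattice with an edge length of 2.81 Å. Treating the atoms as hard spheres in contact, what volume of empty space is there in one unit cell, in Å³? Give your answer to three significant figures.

10.6 Å³

In a simple cubic lattice atoms touch along the cell edge, so a = 2r, so r = 0.5000a = 1.405 Å.
V_cell = a³ = 22.19 Å³; V_atoms = 1 × (4/3)πr³ = 11.62 Å³.
Empty space = 22.19 − 11.62 = 10.6 Å³.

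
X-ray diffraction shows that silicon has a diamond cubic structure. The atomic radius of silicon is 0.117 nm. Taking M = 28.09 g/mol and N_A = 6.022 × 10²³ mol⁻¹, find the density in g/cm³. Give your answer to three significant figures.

2.36 g/cm³

In a diamond cubic lattice, nearest neighbors lie along the body diagonal with √3·a = 8r, giving a = 0.5404 nm = 5.404 × 10^-8 cm.
With Z = 8, ρ = Z·M/(N_A·a³) = 8 × 28.09 / (6.022 × 10²³ × 1.578 × 10^-22) = 2.365 g/cm³.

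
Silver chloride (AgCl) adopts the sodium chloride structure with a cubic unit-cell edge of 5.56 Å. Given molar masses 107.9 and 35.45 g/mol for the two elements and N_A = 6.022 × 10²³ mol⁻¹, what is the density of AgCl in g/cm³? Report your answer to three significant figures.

The sodium chloride structure contains Z = 4 formula units per cell; M(AgCl) = 107.9 + 35.45 = 143.35 g/mol.
a³ = (5.560 × 10^-8 cm)³ = 1.719 × 10^-22 cm³.
ρ = 4 × 143.35 / (6.022 × 10²³ × 1.719 × 10^-22) = 5.540 g/cm³.

5.54 g/cm³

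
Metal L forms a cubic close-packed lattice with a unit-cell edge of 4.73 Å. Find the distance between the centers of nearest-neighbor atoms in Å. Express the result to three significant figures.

In an FCC structure, atoms touch along the face diagonal, so √2·a = 4r; the nearest-neighbor distance equals 2r = 0.7071·a.
d = 0.7071 × 4.73 = 3.34 Å.

3.34 Å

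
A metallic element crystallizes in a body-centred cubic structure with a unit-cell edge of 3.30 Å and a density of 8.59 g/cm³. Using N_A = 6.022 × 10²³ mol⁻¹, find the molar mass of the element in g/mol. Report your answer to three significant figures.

A BCC cell has Z = 2 atoms; a = 3.300 × 10^-8 cm.
M = ρ·N_A·a³/Z = 8.59 × 6.022 × 10²³ × 3.594 × 10^-23 / 2 = 92.9 g/mol.

92.9 g/mol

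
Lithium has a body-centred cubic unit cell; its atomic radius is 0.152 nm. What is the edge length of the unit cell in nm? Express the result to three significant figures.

In a BCC lattice, atoms touch along the body diagonal, so √3·a = 4r.
a = 4r/√3 = 4 × 0.152 / 1.7321 = 0.351 nm.

0.351 nm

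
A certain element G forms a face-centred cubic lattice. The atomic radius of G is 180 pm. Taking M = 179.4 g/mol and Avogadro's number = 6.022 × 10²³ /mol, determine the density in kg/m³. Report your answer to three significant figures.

In an FCC lattice, atoms touch along the face diagonal, so √2·a = 4r, giving a = 509.1 pm = 5.091 × 10^-8 cm.
With Z = 4, ρ = Z·M/(N_A·a³) = 4 × 179.4 / (6.022 × 10²³ × 1.320 × 10^-22) = 9.030 g/cm³ = 9030 kg/m³.

9030 kg/m³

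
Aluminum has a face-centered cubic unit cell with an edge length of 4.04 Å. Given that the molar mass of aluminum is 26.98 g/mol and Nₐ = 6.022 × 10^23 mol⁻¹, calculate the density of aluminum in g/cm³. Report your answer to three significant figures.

2.72 g/cm³

An FCC unit cell contains Z = 4 atoms.
Cell volume: a³ = (4.04 Å)³ = (4.040 × 10^-8 cm)³ = 6.594 × 10^-23 cm³.
ρ = Z·M/(N_A·a³) = 4 × 26.98 / (6.022 × 10²³ × 6.594 × 10^-23) = 2.718 g/cm³.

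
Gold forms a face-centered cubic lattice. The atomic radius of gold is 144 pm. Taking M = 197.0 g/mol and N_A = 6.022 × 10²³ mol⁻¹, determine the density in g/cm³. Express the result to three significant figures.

19.4 g/cm³

In an FCC lattice, atoms touch along the face diagonal, so √2·a = 4r, giving a = 407.3 pm = 4.073 × 10^-8 cm.
With Z = 4, ρ = Z·M/(N_A·a³) = 4 × 197.0 / (6.022 × 10²³ × 6.757 × 10^-23) = 19.37 g/cm³.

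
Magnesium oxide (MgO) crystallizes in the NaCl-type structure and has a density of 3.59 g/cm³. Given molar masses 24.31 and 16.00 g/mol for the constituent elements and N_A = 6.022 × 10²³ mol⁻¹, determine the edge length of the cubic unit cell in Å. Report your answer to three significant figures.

M(MgO) = 40.31 g/mol; Z = 4 formula units per cell.
a³ = Z·M/(N_A·ρ) = 4 × 40.31 / (6.022 × 10²³ × 3.59) = 7.458 × 10^-23 cm³, so a = 4.209 × 10^-8 cm = 4.21 Å.

4.21 Å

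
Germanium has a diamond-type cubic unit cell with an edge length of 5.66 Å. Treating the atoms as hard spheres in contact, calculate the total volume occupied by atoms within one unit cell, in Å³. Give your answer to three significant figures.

In a diamond cubic lattice nearest neighbors lie along the body diagonal with √3·a = 8r, so r = 0.2165a = 1.225 Å.
V_atoms = Z × (4/3)πr³ = 8 × (4/3)π × (1.225)³ = 61.7 Å³.

61.7 Å³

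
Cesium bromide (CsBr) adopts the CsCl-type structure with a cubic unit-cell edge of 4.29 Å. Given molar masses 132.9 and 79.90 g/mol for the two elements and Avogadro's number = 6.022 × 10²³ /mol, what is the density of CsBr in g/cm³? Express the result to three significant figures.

The CsCl-type structure contains Z = 1 formula unit per cell; M(CsBr) = 132.9 + 79.90 = 212.8 g/mol.
a³ = (4.290 × 10^-8 cm)³ = 7.895 × 10^-23 cm³.
ρ = 1 × 212.8 / (6.022 × 10²³ × 7.895 × 10^-23) = 4.476 g/cm³.

4.48 g/cm³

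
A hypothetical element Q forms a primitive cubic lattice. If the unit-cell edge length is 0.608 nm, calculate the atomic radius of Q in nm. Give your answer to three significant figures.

In a simple cubic lattice, atoms touch along the cell edge, so a = 2r.
r = a/2 = 0.608/2 = 0.304 nm.

0.304 nm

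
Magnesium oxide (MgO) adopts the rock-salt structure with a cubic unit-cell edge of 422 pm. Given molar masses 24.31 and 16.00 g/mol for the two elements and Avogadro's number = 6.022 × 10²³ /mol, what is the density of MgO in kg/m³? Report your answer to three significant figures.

3560 kg/m³

The rock-salt structure contains Z = 4 formula units per cell; M(MgO) = 24.31 + 16.00 = 40.31 g/mol.
a³ = (4.220 × 10^-8 cm)³ = 7.515 × 10^-23 cm³.
ρ = 4 × 40.31 / (6.022 × 10²³ × 7.515 × 10^-23) = 3.563 g/cm³ = 3560 kg/m³.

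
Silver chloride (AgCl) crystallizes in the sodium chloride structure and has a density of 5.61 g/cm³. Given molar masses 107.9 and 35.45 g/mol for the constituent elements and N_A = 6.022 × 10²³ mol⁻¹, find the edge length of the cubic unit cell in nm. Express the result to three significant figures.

0.554 nm

M(AgCl) = 143.35 g/mol; Z = 4 formula units per cell.
a³ = Z·M/(N_A·ρ) = 4 × 143.35 / (6.022 × 10²³ × 5.61) = 1.697 × 10^-22 cm³, so a = 5.537 × 10^-8 cm = 0.554 nm.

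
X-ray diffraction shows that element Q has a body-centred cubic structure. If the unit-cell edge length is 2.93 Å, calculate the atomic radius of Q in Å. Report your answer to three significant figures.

In a BCC lattice, atoms touch along the body diagonal, so √3·a = 4r.
r = √3·a/4 = 1.7321 × 2.93 / 4 = 1.27 Å.

1.27 Å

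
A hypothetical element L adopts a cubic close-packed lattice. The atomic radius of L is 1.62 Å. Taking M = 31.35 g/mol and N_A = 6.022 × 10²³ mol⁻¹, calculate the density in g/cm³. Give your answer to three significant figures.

In an FCC lattice, atoms touch along the face diagonal, so √2·a = 4r, giving a = 4.582 Å = 4.582 × 10^-8 cm.
With Z = 4, ρ = Z·M/(N_A·a³) = 4 × 31.35 / (6.022 × 10²³ × 9.620 × 10^-23) = 2.165 g/cm³.

2.16 g/cm³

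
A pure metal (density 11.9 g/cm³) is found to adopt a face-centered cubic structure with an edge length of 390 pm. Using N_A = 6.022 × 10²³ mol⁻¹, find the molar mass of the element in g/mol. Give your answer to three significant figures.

106 g/mol

An FCC cell has Z = 4 atoms; a = 3.900 × 10^-8 cm.
M = ρ·N_A·a³/Z = 11.9 × 6.022 × 10²³ × 5.932 × 10^-23 / 4 = 106 g/mol.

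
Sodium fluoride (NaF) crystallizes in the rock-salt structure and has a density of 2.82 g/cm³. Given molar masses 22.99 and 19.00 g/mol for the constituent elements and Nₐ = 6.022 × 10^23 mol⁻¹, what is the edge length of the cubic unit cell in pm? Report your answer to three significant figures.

M(NaF) = 41.99 g/mol; Z = 4 formula units per cell.
a³ = Z·M/(N_A·ρ) = 4 × 41.99 / (6.022 × 10²³ × 2.82) = 9.890 × 10^-23 cm³, so a = 4.625 × 10^-8 cm = 462 pm.

462 pm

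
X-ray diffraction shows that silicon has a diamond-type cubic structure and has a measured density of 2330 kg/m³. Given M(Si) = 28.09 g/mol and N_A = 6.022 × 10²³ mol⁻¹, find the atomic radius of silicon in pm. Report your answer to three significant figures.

118 pm

For a diamond cubic cell (Z = 8), a³ = Z·M/(N_A·ρ) = 8 × 28.09 / (6.022 × 10²³ × 2.330) = 1.602 × 10^-22 cm³, so a = 5.431 × 10^-8 cm = 543.1 pm.
Nearest neighbors lie along the body diagonal with √3·a = 8r, so r = 0.2165 × a = 118 pm.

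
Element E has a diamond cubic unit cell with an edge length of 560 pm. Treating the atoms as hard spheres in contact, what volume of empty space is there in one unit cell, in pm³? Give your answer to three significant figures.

1.16 × 10^8 pm³

In a diamond cubic lattice nearest neighbors lie along the body diagonal with √3·a = 8r, so r = 0.2165a = 121.2 pm.
V_cell = a³ = 1.756 × 10^8 pm³; V_atoms = 8 × (4/3)πr³ = 5.972 × 10^7 pm³.
Empty space = 1.756 × 10^8 − 5.972 × 10^7 = 1.16 × 10^8 pm³.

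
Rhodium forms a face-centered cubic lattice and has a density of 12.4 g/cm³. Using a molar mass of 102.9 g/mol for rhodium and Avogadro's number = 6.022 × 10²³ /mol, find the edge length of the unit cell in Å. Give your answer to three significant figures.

3.81 Å

With Z = 4 atoms per FCC cell, a³ = Z·M/(N_A·ρ) = 4 × 102.9 / (6.022 × 10²³ × 12.40 g/cm³) = 5.512 × 10^-23 cm³.
a = (5.512 × 10^-23)^(1/3) = 3.806 × 10^-8 cm = 3.81 Å.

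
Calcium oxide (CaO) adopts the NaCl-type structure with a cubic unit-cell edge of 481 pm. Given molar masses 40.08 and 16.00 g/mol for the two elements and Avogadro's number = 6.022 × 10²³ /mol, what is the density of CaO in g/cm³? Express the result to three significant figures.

The NaCl-type structure contains Z = 4 formula units per cell; M(CaO) = 40.08 + 16.00 = 56.08 g/mol.
a³ = (4.810 × 10^-8 cm)³ = 1.113 × 10^-22 cm³.
ρ = 4 × 56.08 / (6.022 × 10²³ × 1.113 × 10^-22) = 3.347 g/cm³.

3.35 g/cm³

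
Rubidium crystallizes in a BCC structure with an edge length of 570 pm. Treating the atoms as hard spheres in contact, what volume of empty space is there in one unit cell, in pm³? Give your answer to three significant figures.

In a BCC lattice atoms touch along the body diagonal, so √3·a = 4r, so r = 0.4330a = 246.8 pm.
V_cell = a³ = 1.852 × 10^8 pm³; V_atoms = 2 × (4/3)πr³ = 1.260 × 10^8 pm³.
Empty space = 1.852 × 10^8 − 1.260 × 10^8 = 5.92 × 10^7 pm³.

5.92 × 10^7 pm³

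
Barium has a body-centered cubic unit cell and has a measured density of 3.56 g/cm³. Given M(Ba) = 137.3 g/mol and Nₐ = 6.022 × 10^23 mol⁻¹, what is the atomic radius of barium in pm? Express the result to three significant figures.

218 pm

For a BCC cell (Z = 2), a³ = Z·M/(N_A·ρ) = 2 × 137.3 / (6.022 × 10²³ × 3.560) = 1.281 × 10^-22 cm³, so a = 5.041 × 10^-8 cm = 504.1 pm.
Atoms touch along the body diagonal, so √3·a = 4r, so r = 0.4330 × a = 218 pm.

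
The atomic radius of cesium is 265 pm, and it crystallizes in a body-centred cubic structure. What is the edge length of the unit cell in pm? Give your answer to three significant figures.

612 pm

In a BCC lattice, atoms touch along the body diagonal, so √3·a = 4r.
a = 4r/√3 = 4 × 265 / 1.7321 = 612 pm.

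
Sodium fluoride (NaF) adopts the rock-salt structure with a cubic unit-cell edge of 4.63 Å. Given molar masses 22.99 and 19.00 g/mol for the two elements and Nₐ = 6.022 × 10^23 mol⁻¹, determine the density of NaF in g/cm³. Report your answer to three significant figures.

2.81 g/cm³

The rock-salt structure contains Z = 4 formula units per cell; M(NaF) = 22.99 + 19.00 = 41.99 g/mol.
a³ = (4.630 × 10^-8 cm)³ = 9.925 × 10^-23 cm³.
ρ = 4 × 41.99 / (6.022 × 10²³ × 9.925 × 10^-23) = 2.810 g/cm³.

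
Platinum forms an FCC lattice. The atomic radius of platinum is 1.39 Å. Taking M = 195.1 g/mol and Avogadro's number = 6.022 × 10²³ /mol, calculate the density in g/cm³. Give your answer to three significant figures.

21.3 g/cm³

In an FCC lattice, atoms touch along the face diagonal, so √2·a = 4r, giving a = 3.932 Å = 3.932 × 10^-8 cm.
With Z = 4, ρ = Z·M/(N_A·a³) = 4 × 195.1 / (6.022 × 10²³ × 6.077 × 10^-23) = 21.33 g/cm³.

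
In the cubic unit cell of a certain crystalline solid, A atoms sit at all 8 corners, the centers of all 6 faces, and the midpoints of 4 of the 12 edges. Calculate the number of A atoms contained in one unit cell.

5

Corner atoms are shared by 8 cells (1/8 each), face atoms by 2 (1/2 each), edge atoms by 4 (1/4 each).
Net atoms = 8 × 1/8 + 6 × 1/2 + 4 × 1/4 = 1 + 3 + 1 = 5.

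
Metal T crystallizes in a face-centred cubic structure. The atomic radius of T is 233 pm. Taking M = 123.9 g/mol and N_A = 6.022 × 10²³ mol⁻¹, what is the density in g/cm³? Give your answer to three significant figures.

2.88 g/cm³

In an FCC lattice, atoms touch along the face diagonal, so √2·a = 4r, giving a = 659.0 pm = 6.590 × 10^-8 cm.
With Z = 4, ρ = Z·M/(N_A·a³) = 4 × 123.9 / (6.022 × 10²³ × 2.862 × 10^-22) = 2.875 g/cm³.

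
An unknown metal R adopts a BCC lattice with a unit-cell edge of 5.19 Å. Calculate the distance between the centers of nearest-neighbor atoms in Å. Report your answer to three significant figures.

4.49 Å

In a BCC structure, atoms touch along the body diagonal, so √3·a = 4r; the nearest-neighbor distance equals 2r = 0.8660·a.
d = 0.8660 × 5.19 = 4.49 Å.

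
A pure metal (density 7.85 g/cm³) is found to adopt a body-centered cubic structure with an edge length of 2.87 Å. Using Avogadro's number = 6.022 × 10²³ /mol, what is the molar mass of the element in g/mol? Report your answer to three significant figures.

55.9 g/mol

A BCC cell has Z = 2 atoms; a = 2.870 × 10^-8 cm.
M = ρ·N_A·a³/Z = 7.85 × 6.022 × 10²³ × 2.364 × 10^-23 / 2 = 55.9 g/mol.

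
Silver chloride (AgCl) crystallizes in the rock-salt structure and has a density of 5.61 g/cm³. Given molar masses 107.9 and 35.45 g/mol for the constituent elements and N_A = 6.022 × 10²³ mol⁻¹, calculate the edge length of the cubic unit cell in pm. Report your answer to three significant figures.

554 pm

M(AgCl) = 143.35 g/mol; Z = 4 formula units per cell.
a³ = Z·M/(N_A·ρ) = 4 × 143.35 / (6.022 × 10²³ × 5.61) = 1.697 × 10^-22 cm³, so a = 5.537 × 10^-8 cm = 554 pm.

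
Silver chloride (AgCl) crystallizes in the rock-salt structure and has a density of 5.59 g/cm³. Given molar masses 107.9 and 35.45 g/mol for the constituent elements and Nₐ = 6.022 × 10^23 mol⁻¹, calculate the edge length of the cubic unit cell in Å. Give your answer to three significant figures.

M(AgCl) = 143.35 g/mol; Z = 4 formula units per cell.
a³ = Z·M/(N_A·ρ) = 4 × 143.35 / (6.022 × 10²³ × 5.59) = 1.703 × 10^-22 cm³, so a = 5.543 × 10^-8 cm = 5.54 Å.

5.54 Å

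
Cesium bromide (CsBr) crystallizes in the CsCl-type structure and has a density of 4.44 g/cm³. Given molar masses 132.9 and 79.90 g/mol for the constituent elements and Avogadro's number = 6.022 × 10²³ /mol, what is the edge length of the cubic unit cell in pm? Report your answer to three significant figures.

M(CsBr) = 212.8 g/mol; Z = 1 formula unit per cell.
a³ = Z·M/(N_A·ρ) = 1 × 212.8 / (6.022 × 10²³ × 4.44) = 7.959 × 10^-23 cm³, so a = 4.301 × 10^-8 cm = 430 pm.

430 pm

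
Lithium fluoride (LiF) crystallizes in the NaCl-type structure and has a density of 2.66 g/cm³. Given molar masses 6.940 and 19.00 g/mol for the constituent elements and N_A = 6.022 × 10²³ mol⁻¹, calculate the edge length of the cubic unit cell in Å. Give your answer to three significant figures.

4.02 Å

M(LiF) = 25.94 g/mol; Z = 4 formula units per cell.
a³ = Z·M/(N_A·ρ) = 4 × 25.94 / (6.022 × 10²³ × 2.66) = 6.478 × 10^-23 cm³, so a = 4.016 × 10^-8 cm = 4.02 Å.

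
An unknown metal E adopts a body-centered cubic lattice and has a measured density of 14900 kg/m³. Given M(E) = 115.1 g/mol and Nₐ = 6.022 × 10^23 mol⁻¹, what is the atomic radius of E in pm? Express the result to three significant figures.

128 pm

For a BCC cell (Z = 2), a³ = Z·M/(N_A·ρ) = 2 × 115.1 / (6.022 × 10²³ × 14.90) = 2.566 × 10^-23 cm³, so a = 2.949 × 10^-8 cm = 294.9 pm.
Atoms touch along the body diagonal, so √3·a = 4r, so r = 0.4330 × a = 128 pm.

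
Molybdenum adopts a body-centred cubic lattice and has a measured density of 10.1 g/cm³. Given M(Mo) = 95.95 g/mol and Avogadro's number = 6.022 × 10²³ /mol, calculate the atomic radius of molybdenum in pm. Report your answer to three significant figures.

137 pm

For a BCC cell (Z = 2), a³ = Z·M/(N_A·ρ) = 2 × 95.95 / (6.022 × 10²³ × 10.10) = 3.155 × 10^-23 cm³, so a = 3.160 × 10^-8 cm = 316.0 pm.
Atoms touch along the body diagonal, so √3·a = 4r, so r = 0.4330 × a = 137 pm.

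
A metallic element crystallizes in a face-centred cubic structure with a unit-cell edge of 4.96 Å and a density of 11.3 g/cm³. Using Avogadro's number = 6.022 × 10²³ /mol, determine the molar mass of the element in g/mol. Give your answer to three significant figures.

208 g/mol

An FCC cell has Z = 4 atoms; a = 4.960 × 10^-8 cm.
M = ρ·N_A·a³/Z = 11.3 × 6.022 × 10²³ × 1.220 × 10^-22 / 4 = 208 g/mol.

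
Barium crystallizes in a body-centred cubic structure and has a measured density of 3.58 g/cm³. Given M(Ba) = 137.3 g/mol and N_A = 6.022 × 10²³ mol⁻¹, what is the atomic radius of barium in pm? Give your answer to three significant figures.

For a BCC cell (Z = 2), a³ = Z·M/(N_A·ρ) = 2 × 137.3 / (6.022 × 10²³ × 3.580) = 1.274 × 10^-22 cm³, so a = 5.031 × 10^-8 cm = 503.1 pm.
Atoms touch along the body diagonal, so √3·a = 4r, so r = 0.4330 × a = 218 pm.

218 pm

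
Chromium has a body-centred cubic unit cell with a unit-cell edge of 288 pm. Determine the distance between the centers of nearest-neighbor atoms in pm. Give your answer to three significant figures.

In a BCC structure, atoms touch along the body diagonal, so √3·a = 4r; the nearest-neighbor distance equals 2r = 0.8660·a.
d = 0.8660 × 288 = 249 pm.

249 pm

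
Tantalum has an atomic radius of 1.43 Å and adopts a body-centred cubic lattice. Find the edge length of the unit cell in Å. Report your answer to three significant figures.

3.30 Å

In a BCC lattice, atoms touch along the body diagonal, so √3·a = 4r.
a = 4r/√3 = 4 × 1.43 / 1.7321 = 3.30 Å.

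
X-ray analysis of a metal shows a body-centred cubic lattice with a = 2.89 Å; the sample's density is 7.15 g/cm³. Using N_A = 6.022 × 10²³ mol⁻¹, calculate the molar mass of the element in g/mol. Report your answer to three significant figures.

A BCC cell has Z = 2 atoms; a = 2.890 × 10^-8 cm.
M = ρ·N_A·a³/Z = 7.15 × 6.022 × 10²³ × 2.414 × 10^-23 / 2 = 52.0 g/mol.

52.0 g/mol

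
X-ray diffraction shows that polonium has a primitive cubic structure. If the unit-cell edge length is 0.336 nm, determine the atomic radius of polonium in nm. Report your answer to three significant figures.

0.168 nm

In a simple cubic lattice, atoms touch along the cell edge, so a = 2r.
r = a/2 = 0.336/2 = 0.168 nm.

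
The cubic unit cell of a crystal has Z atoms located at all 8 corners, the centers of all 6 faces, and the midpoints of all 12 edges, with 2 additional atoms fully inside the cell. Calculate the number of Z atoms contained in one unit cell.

9

Corner atoms are shared by 8 cells (1/8 each), face atoms by 2 (1/2 each), edge atoms by 4 (1/4 each), interior atoms are unshared.
Net atoms = 8 × 1/8 + 6 × 1/2 + 12 × 1/4 + 2 = 1 + 3 + 3 + 2 = 9.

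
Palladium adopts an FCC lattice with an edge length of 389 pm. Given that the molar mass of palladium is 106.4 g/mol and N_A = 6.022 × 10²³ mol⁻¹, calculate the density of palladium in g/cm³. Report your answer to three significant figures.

An FCC unit cell contains Z = 4 atoms.
Cell volume: a³ = (389 pm)³ = (3.890 × 10^-8 cm)³ = 5.886 × 10^-23 cm³.
ρ = Z·M/(N_A·a³) = 4 × 106.4 / (6.022 × 10²³ × 5.886 × 10^-23) = 12.01 g/cm³.

12.0 g/cm³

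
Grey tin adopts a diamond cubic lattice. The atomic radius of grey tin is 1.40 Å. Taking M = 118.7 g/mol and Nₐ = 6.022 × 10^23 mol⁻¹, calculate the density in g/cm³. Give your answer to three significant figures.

5.83 g/cm³

In a diamond cubic lattice, nearest neighbors lie along the body diagonal with √3·a = 8r, giving a = 6.466 Å = 6.466 × 10^-8 cm.
With Z = 8, ρ = Z·M/(N_A·a³) = 8 × 118.7 / (6.022 × 10²³ × 2.704 × 10^-22) = 5.832 g/cm³.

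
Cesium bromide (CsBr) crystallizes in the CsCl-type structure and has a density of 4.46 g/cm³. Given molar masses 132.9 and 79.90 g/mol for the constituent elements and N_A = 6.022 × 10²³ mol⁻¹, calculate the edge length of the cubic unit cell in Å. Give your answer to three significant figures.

4.30 Å

M(CsBr) = 212.8 g/mol; Z = 1 formula unit per cell.
a³ = Z·M/(N_A·ρ) = 1 × 212.8 / (6.022 × 10²³ × 4.46) = 7.923 × 10^-23 cm³, so a = 4.295 × 10^-8 cm = 4.30 Å.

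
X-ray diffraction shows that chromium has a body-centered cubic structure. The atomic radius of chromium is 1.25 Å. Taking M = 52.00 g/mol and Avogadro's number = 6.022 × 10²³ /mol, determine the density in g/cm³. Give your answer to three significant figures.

7.18 g/cm³

In a BCC lattice, atoms touch along the body diagonal, so √3·a = 4r, giving a = 2.887 Å = 2.887 × 10^-8 cm.
With Z = 2, ρ = Z·M/(N_A·a³) = 2 × 52.00 / (6.022 × 10²³ × 2.406 × 10^-23) = 7.179 g/cm³.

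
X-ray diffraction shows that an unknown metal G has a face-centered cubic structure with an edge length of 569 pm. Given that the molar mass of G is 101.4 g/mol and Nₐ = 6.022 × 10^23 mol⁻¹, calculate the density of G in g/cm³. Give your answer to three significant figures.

3.66 g/cm³

An FCC unit cell contains Z = 4 atoms.
Cell volume: a³ = (569 pm)³ = (5.690 × 10^-8 cm)³ = 1.842 × 10^-22 cm³.
ρ = Z·M/(N_A·a³) = 4 × 101.4 / (6.022 × 10²³ × 1.842 × 10^-22) = 3.656 g/cm³.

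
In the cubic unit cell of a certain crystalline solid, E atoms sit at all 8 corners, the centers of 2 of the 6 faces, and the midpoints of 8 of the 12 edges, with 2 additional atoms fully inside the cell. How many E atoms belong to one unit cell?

6

Corner atoms are shared by 8 cells (1/8 each), face atoms by 2 (1/2 each), edge atoms by 4 (1/4 each), interior atoms are unshared.
Net atoms = 8 × 1/8 + 2 × 1/2 + 8 × 1/4 + 2 = 1 + 1 + 2 + 2 = 6.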